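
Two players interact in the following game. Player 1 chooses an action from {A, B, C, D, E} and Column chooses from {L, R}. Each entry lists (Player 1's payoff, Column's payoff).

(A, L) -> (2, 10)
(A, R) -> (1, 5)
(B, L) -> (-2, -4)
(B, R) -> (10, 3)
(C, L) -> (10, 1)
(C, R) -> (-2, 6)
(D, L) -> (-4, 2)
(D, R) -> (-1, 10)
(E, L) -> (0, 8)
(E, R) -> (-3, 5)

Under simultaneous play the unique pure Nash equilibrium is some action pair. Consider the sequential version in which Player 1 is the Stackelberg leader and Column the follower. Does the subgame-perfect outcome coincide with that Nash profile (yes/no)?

Column best-responds to each possible Player 1 move:
- A: Column compares 10, 5 and picks L; Player 1 would get 2.
- B: Column compares -4, 3 and picks R; Player 1 would get 10.
- C: Column compares 1, 6 and picks R; Player 1 would get -2.
- D: Column compares 2, 10 and picks R; Player 1 would get -1.
- E: Column compares 8, 5 and picks L; Player 1 would get 0.
Player 1's induced payoffs are 2, 10, -2, -1, 0, so Player 1 commits to B. Subgame-perfect outcome: (B, R) with payoffs (10, 3).
For the simultaneous game, intersect best replies.
Player 1's best replies: L→C; R→B.
Column's best replies: A→L; B→R; C→R; D→R; E→L.
The unique mutual best reply is (B, R), giving (10, 3).
Sequential outcome (B, R) coincides with the Nash profile (B, R).

yes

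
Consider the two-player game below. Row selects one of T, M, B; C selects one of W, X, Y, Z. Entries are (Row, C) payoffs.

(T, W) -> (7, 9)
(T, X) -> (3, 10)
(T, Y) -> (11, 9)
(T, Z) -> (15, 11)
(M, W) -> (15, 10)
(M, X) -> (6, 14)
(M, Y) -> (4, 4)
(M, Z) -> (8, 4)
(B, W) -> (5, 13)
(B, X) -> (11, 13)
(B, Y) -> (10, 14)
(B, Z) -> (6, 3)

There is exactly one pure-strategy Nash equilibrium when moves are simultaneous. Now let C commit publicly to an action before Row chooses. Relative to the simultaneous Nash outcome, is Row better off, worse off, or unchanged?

Backward induction with C moving first.
- W → Row plays M (best of 7, 15, 5); C gets 10.
- X → Row plays B (best of 3, 6, 11); C gets 13.
- Y → Row plays T (best of 11, 4, 10); C gets 9.
- Z → Row plays T (best of 15, 8, 6); C gets 11.
Maximizing over 10, 13, 9, 11, C chooses X. Subgame-perfect outcome: (B, X) with payoffs (11, 13).
Under simultaneous play:
Row's best replies: W→M; X→B; Y→T; Z→T.
C's best replies: T→Z; M→X; B→Y.
The unique mutual best reply is (T, Z), giving (15, 11).
Row earns 11 sequentially versus 15 at the Nash outcome: worse off.

worse off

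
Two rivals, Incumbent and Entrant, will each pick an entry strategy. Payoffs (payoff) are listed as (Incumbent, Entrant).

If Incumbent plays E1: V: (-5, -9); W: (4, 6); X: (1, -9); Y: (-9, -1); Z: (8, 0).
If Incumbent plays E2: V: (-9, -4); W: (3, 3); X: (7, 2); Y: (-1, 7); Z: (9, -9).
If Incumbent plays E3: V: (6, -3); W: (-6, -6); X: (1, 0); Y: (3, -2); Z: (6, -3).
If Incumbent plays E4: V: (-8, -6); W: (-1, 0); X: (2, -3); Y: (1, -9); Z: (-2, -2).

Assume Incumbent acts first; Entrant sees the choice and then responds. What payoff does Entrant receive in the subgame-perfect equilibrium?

Backward induction with Incumbent moving first.
- E1: Entrant compares -9, 6, -9, -1, 0 and picks W; Incumbent would get 4.
- E2: Entrant compares -4, 3, 2, 7, -9 and picks Y; Incumbent would get -1.
- E3: Entrant compares -3, -6, 0, -2, -3 and picks X; Incumbent would get 1.
- E4: Entrant compares -6, 0, -3, -9, -2 and picks W; Incumbent would get -1.
Among 4, -1, 1, -1, the best is 4 at E1. Subgame-perfect outcome: (E1, W) with payoffs (4, 6).

6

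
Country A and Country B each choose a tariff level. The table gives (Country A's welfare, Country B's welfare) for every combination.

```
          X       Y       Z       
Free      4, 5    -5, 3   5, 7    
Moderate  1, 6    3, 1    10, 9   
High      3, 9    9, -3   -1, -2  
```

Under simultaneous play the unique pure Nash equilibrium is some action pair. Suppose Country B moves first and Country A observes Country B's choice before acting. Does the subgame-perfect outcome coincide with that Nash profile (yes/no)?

yes

Country A best-responds to each possible Country B move:
- X → Country A plays Free (best of 4, 1, 3); Country B gets 5.
- Y → Country A plays High (best of -5, 3, 9); Country B gets -3.
- Z → Country A plays Moderate (best of 5, 10, -1); Country B gets 9.
Among 5, -3, 9, the best is 9 at Z. Subgame-perfect outcome: (Moderate, Z) with payoffs (10, 9).
Now find the simultaneous Nash equilibrium.
Country A's best replies: X→Free; Y→High; Z→Moderate.
Country B's best replies: Free→Z; Moderate→Z; High→X.
Only (Moderate, Z) has each player best-responding; Nash payoffs (10, 9).
Sequential outcome (Moderate, Z) coincides with the Nash profile (Moderate, Z).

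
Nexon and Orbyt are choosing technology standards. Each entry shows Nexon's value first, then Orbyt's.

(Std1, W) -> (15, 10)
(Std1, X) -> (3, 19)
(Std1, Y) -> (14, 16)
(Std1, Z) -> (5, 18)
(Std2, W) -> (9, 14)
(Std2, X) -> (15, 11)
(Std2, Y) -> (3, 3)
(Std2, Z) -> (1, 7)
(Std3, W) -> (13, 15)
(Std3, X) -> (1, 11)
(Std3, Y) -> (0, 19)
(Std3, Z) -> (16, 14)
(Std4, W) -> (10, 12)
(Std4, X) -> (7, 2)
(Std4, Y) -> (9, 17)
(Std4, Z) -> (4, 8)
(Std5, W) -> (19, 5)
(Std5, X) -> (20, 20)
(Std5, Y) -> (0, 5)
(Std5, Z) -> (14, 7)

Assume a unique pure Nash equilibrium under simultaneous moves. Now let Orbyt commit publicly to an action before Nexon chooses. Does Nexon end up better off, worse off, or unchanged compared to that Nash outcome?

Solve by backward induction (Orbyt leads).
- W: Nexon compares 15, 9, 13, 10, 19 and picks Std5; Orbyt would get 5.
- X: Nexon compares 3, 15, 1, 7, 20 and picks Std5; Orbyt would get 20.
- Y: Nexon compares 14, 3, 0, 9, 0 and picks Std1; Orbyt would get 16.
- Z: Nexon compares 5, 1, 16, 4, 14 and picks Std3; Orbyt would get 14.
Maximizing over 5, 20, 16, 14, Orbyt chooses X. Subgame-perfect outcome: (Std5, X) with payoffs (20, 20).
Now find the simultaneous Nash equilibrium.
Nexon's best replies: W→Std5; X→Std5; Y→Std1; Z→Std3.
Orbyt's best replies: Std1→X; Std2→W; Std3→Y; Std4→Y; Std5→X.
The unique mutual best reply is (Std5, X), giving (20, 20).
Nexon earns 20 sequentially versus 20 at the Nash outcome: unchanged.

unchanged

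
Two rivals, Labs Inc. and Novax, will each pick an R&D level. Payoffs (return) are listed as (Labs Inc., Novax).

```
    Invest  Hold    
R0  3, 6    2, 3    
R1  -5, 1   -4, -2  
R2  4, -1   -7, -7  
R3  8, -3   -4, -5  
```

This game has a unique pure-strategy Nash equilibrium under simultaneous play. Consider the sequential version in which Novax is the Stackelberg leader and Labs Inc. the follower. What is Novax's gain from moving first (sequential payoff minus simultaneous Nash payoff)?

6

Labs Inc. best-responds to each possible Novax move:
- Invest: BR = R3, leader payoff -3.
- Hold: BR = R0, leader payoff 3.
Among -3, 3, the best is 3 at Hold. Subgame-perfect outcome: (R0, Hold) with payoffs (2, 3).
Now find the simultaneous Nash equilibrium.
Labs Inc.'s best replies: Invest→R3; Hold→R0.
Novax's best replies: R0→Invest; R1→Invest; R2→Invest; R3→Invest.
The unique mutual best reply is (R3, Invest), giving (8, -3).
Novax's commitment gain: 3 − -3 = 6.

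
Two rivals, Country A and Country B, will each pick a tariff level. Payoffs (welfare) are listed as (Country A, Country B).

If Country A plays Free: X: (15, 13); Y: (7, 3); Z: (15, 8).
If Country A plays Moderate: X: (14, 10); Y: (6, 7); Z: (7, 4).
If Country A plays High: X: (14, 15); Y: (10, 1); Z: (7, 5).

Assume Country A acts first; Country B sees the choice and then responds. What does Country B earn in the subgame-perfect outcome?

Work backward from Country B's decision.
- Free: Country B compares 13, 3, 8 and picks X; Country A would get 15.
- Moderate: Country B compares 10, 7, 4 and picks X; Country A would get 14.
- High: Country B compares 15, 1, 5 and picks X; Country A would get 14.
Maximizing over 15, 14, 14, Country A chooses Free. Subgame-perfect outcome: (Free, X) with payoffs (15, 13).

13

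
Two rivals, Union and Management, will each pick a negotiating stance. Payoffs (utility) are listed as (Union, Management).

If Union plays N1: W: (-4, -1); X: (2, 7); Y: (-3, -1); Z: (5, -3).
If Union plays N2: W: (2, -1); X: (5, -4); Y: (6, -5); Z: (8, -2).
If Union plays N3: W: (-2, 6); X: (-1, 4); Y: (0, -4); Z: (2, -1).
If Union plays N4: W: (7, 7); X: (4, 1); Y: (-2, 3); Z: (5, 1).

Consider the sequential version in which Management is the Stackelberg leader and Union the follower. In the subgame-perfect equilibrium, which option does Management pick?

W

Solve by backward induction (Management leads).
- W: Union compares -4, 2, -2, 7 and picks N4; Management would get 7.
- X: Union compares 2, 5, -1, 4 and picks N2; Management would get -4.
- Y: Union compares -3, 6, 0, -2 and picks N2; Management would get -5.
- Z: Union compares 5, 8, 2, 5 and picks N2; Management would get -2.
Maximizing over 7, -4, -5, -2, Management chooses W. Subgame-perfect outcome: (N4, W) with payoffs (7, 7).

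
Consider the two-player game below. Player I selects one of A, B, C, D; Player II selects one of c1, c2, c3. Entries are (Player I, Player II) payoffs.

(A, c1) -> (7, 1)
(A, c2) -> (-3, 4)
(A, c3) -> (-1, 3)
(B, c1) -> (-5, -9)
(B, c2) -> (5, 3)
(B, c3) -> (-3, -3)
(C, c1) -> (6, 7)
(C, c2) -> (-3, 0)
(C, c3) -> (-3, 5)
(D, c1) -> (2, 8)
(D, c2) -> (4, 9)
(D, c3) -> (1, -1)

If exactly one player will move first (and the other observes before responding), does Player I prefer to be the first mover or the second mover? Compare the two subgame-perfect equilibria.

first

If Player I leads: Player II's best replies are A→c2, B→c2, C→c1, D→c2; Player I's induced payoffs -3, 5, 6, 4; outcome (C, c1), payoffs (6, 7).
If Player II leads: Player I's best replies are c1→A, c2→B, c3→D; Player II's induced payoffs 1, 3, -1; outcome (B, c2), payoffs (5, 3).
Player I gets 6 moving first and 5 moving second, so Player I prefers to move first.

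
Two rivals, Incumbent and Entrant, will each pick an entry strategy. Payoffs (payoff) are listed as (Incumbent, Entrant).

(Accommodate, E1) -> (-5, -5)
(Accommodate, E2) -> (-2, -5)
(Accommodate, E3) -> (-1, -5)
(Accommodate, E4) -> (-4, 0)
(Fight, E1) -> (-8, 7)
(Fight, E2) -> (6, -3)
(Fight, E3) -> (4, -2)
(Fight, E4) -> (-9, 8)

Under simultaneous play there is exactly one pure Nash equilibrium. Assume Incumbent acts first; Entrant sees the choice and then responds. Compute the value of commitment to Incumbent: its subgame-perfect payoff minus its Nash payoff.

Entrant best-responds to each possible Incumbent move:
- Accommodate: BR = E4, leader payoff -4.
- Fight: BR = E4, leader payoff -9.
Among -4, -9, the best is -4 at Accommodate. Subgame-perfect outcome: (Accommodate, E4) with payoffs (-4, 0).
For the simultaneous game, intersect best replies.
Incumbent's best replies: E1→Accommodate; E2→Fight; E3→Fight; E4→Accommodate.
Entrant's best replies: Accommodate→E4; Fight→E4.
The unique mutual best reply is (Accommodate, E4), giving (-4, 0).
Incumbent's commitment gain: -4 − -4 = 0.

0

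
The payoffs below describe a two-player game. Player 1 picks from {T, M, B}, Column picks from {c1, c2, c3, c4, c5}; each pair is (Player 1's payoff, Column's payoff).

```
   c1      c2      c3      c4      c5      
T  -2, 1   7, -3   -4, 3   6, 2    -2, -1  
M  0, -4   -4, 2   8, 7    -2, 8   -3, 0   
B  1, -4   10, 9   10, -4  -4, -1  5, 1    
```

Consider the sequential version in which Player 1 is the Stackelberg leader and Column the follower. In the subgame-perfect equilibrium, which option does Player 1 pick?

Column best-responds to each possible Player 1 move:
- T → Column plays c3 (best of 1, -3, 3, 2, -1); Player 1 gets -4.
- M → Column plays c4 (best of -4, 2, 7, 8, 0); Player 1 gets -2.
- B → Column plays c2 (best of -4, 9, -4, -1, 1); Player 1 gets 10.
Among -4, -2, 10, the best is 10 at B. Subgame-perfect outcome: (B, c2) with payoffs (10, 9).

B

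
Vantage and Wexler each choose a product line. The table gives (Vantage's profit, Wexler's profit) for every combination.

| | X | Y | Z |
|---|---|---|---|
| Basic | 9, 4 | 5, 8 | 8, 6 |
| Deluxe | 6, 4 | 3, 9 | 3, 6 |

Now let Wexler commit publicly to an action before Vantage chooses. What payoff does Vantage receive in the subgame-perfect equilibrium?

Work backward from Vantage's decision.
- X: BR = Basic, leader payoff 4.
- Y: BR = Basic, leader payoff 8.
- Z: BR = Basic, leader payoff 6.
Among 4, 8, 6, the best is 8 at Y. Subgame-perfect outcome: (Basic, Y) with payoffs (5, 8).

5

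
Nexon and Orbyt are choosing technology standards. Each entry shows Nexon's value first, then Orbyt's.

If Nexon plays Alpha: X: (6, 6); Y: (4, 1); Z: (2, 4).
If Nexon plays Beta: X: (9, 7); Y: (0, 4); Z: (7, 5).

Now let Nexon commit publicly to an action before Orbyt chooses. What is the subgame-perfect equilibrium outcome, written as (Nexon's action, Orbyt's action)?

Orbyt best-responds to each possible Nexon move:
- Alpha: BR = X, leader payoff 6.
- Beta: BR = X, leader payoff 9.
Maximizing over 6, 9, Nexon chooses Beta. Subgame-perfect outcome: (Beta, X) with payoffs (9, 7).

(Beta, X)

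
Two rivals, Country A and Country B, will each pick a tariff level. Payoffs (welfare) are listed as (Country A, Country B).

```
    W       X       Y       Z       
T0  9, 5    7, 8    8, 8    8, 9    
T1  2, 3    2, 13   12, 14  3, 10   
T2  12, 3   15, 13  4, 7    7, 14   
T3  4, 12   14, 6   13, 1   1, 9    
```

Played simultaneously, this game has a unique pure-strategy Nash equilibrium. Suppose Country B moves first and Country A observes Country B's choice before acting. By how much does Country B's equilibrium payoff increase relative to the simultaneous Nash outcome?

Work backward from Country A's decision.
- W → Country A plays T2 (best of 9, 2, 12, 4); Country B gets 3.
- X → Country A plays T2 (best of 7, 2, 15, 14); Country B gets 13.
- Y → Country A plays T3 (best of 8, 12, 4, 13); Country B gets 1.
- Z → Country A plays T0 (best of 8, 3, 7, 1); Country B gets 9.
Among 3, 13, 1, 9, the best is 13 at X. Subgame-perfect outcome: (T2, X) with payoffs (15, 13).
Now find the simultaneous Nash equilibrium.
Country A's best replies: W→T2; X→T2; Y→T3; Z→T0.
Country B's best replies: T0→Z; T1→Y; T2→Z; T3→W.
Only (T0, Z) has each player best-responding; Nash payoffs (8, 9).
Country B's commitment gain: 13 − 9 = 4.

4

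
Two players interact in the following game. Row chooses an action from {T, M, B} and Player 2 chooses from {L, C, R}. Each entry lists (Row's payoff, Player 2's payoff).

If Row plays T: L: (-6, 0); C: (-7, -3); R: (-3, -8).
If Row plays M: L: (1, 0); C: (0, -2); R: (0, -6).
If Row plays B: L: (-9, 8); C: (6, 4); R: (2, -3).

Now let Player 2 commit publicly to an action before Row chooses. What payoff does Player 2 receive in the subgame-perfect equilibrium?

4

Solve by backward induction (Player 2 leads).
- L: BR = M, leader payoff 0.
- C: BR = B, leader payoff 4.
- R: BR = B, leader payoff -3.
Player 2's induced payoffs are 0, 4, -3, so Player 2 commits to C. Subgame-perfect outcome: (B, C) with payoffs (6, 4).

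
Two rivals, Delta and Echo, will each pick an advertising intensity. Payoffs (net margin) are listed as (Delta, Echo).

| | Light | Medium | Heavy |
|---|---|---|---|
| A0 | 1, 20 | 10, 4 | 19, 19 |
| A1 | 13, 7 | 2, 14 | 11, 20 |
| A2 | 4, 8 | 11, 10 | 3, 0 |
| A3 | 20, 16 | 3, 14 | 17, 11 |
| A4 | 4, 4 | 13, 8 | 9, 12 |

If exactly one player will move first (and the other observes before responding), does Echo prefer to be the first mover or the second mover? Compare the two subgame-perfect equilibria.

If Delta leads: Echo's best replies are A0→Light, A1→Heavy, A2→Medium, A3→Light, A4→Heavy; Delta's induced payoffs 1, 11, 11, 20, 9; outcome (A3, Light), payoffs (20, 16).
If Echo leads: Delta's best replies are Light→A3, Medium→A4, Heavy→A0; Echo's induced payoffs 16, 8, 19; outcome (A0, Heavy), payoffs (19, 19).
Echo gets 19 moving first and 16 moving second, so Echo prefers to move first.

first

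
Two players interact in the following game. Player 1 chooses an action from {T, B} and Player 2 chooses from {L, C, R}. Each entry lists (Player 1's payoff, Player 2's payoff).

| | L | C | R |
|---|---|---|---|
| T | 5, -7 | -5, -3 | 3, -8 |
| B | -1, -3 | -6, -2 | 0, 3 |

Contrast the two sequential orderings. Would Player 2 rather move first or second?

second

If Player 1 leads: Player 2's best replies are T→C, B→R; Player 1's induced payoffs -5, 0; outcome (B, R), payoffs (0, 3).
If Player 2 leads: Player 1's best replies are L→T, C→T, R→T; Player 2's induced payoffs -7, -3, -8; outcome (T, C), payoffs (-5, -3).
Player 2 gets -3 moving first and 3 moving second, so Player 2 prefers to move second.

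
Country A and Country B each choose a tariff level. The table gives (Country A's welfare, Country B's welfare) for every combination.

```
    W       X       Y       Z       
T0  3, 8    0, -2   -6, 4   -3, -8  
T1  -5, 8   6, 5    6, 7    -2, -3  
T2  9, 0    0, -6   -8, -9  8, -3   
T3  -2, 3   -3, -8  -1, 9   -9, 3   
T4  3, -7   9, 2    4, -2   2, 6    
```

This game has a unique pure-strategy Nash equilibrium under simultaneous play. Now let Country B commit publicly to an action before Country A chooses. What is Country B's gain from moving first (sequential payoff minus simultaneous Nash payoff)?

7

Backward induction with Country B moving first.
- W: Country A compares 3, -5, 9, -2, 3 and picks T2; Country B would get 0.
- X: Country A compares 0, 6, 0, -3, 9 and picks T4; Country B would get 2.
- Y: Country A compares -6, 6, -8, -1, 4 and picks T1; Country B would get 7.
- Z: Country A compares -3, -2, 8, -9, 2 and picks T2; Country B would get -3.
Among 0, 2, 7, -3, the best is 7 at Y. Subgame-perfect outcome: (T1, Y) with payoffs (6, 7).
Under simultaneous play:
Country A's best replies: W→T2; X→T4; Y→T1; Z→T2.
Country B's best replies: T0→W; T1→W; T2→W; T3→Y; T4→Z.
The unique mutual best reply is (T2, W), giving (9, 0).
Country B's commitment gain: 7 − 0 = 7.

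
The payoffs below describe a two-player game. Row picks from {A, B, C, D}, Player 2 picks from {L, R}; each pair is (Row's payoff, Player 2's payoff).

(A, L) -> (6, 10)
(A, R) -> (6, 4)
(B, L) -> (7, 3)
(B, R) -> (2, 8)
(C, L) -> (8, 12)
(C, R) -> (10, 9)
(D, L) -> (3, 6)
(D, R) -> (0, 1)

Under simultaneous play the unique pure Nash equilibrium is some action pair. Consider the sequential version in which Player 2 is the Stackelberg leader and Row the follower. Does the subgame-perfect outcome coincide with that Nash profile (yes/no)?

yes

Work backward from Row's decision.
- L: Row compares 6, 7, 8, 3 and picks C; Player 2 would get 12.
- R: Row compares 6, 2, 10, 0 and picks C; Player 2 would get 9.
Player 2's induced payoffs are 12, 9, so Player 2 commits to L. Subgame-perfect outcome: (C, L) with payoffs (8, 12).
Under simultaneous play:
Row's best replies: L→C; R→C.
Player 2's best replies: A→L; B→R; C→L; D→L.
The unique mutual best reply is (C, L), giving (8, 12).
Sequential outcome (C, L) coincides with the Nash profile (C, L).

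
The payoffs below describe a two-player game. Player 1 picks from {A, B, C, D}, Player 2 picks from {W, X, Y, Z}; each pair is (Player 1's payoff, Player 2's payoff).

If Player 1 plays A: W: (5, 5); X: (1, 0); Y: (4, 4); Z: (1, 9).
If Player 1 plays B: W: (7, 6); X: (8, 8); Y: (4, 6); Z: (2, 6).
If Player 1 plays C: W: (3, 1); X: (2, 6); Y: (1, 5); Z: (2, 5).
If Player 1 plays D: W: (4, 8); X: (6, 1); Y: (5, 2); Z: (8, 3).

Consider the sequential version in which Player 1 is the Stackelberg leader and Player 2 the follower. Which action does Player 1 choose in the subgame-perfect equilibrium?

B

Work backward from Player 2's decision.
- A: Player 2 compares 5, 0, 4, 9 and picks Z; Player 1 would get 1.
- B: Player 2 compares 6, 8, 6, 6 and picks X; Player 1 would get 8.
- C: Player 2 compares 1, 6, 5, 5 and picks X; Player 1 would get 2.
- D: Player 2 compares 8, 1, 2, 3 and picks W; Player 1 would get 4.
Player 1's induced payoffs are 1, 8, 2, 4, so Player 1 commits to B. Subgame-perfect outcome: (B, X) with payoffs (8, 8).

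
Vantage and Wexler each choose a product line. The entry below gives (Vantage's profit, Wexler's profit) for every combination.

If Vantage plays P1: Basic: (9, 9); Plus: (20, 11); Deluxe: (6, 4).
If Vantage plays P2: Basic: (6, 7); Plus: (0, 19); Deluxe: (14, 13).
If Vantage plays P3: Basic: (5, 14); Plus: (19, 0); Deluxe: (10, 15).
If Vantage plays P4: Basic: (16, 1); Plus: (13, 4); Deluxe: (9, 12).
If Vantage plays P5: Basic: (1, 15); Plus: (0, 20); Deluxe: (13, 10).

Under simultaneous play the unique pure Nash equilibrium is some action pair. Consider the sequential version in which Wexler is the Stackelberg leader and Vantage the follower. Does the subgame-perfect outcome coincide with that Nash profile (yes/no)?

Work backward from Vantage's decision.
- Basic: Vantage compares 9, 6, 5, 16, 1 and picks P4; Wexler would get 1.
- Plus: Vantage compares 20, 0, 19, 13, 0 and picks P1; Wexler would get 11.
- Deluxe: Vantage compares 6, 14, 10, 9, 13 and picks P2; Wexler would get 13.
Maximizing over 1, 11, 13, Wexler chooses Deluxe. Subgame-perfect outcome: (P2, Deluxe) with payoffs (14, 13).
Now find the simultaneous Nash equilibrium.
Vantage's best replies: Basic→P4; Plus→P1; Deluxe→P2.
Wexler's best replies: P1→Plus; P2→Plus; P3→Deluxe; P4→Deluxe; P5→Plus.
Only (P1, Plus) has each player best-responding; Nash payoffs (20, 11).
Sequential outcome (P2, Deluxe) differs from the Nash profile (P1, Plus).

no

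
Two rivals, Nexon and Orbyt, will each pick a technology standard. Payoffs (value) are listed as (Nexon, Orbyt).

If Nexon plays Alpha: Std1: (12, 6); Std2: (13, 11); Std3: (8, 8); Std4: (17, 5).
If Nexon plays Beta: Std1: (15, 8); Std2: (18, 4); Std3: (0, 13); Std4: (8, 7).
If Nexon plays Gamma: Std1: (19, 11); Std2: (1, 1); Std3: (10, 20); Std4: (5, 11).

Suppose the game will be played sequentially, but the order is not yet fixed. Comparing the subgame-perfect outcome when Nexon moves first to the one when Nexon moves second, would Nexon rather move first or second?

first

If Nexon leads: Orbyt's best replies are Alpha→Std2, Beta→Std3, Gamma→Std3; Nexon's induced payoffs 13, 0, 10; outcome (Alpha, Std2), payoffs (13, 11).
If Orbyt leads: Nexon's best replies are Std1→Gamma, Std2→Beta, Std3→Gamma, Std4→Alpha; Orbyt's induced payoffs 11, 4, 20, 5; outcome (Gamma, Std3), payoffs (10, 20).
Nexon gets 13 moving first and 10 moving second, so Nexon prefers to move first.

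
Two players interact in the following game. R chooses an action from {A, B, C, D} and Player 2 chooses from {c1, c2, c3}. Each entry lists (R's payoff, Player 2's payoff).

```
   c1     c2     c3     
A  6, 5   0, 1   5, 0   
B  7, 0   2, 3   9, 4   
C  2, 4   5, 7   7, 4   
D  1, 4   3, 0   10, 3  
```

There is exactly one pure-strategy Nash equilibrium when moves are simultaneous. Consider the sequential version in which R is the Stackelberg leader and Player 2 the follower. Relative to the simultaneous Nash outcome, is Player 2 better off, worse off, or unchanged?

worse off

Solve by backward induction (R leads).
- A: BR = c1, leader payoff 6.
- B: BR = c3, leader payoff 9.
- C: BR = c2, leader payoff 5.
- D: BR = c1, leader payoff 1.
Maximizing over 6, 9, 5, 1, R chooses B. Subgame-perfect outcome: (B, c3) with payoffs (9, 4).
Under simultaneous play:
R's best replies: c1→B; c2→C; c3→D.
Player 2's best replies: A→c1; B→c3; C→c2; D→c1.
The unique mutual best reply is (C, c2), giving (5, 7).
Player 2 earns 4 sequentially versus 7 at the Nash outcome: worse off.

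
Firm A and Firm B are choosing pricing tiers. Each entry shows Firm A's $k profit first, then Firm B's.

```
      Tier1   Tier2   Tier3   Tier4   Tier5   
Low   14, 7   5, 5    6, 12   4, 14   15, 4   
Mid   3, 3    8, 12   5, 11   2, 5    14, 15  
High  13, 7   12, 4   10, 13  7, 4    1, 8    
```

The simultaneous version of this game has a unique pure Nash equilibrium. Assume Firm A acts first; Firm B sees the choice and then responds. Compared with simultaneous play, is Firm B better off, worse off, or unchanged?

better off

Firm B best-responds to each possible Firm A move:
- Low: BR = Tier4, leader payoff 4.
- Mid: BR = Tier5, leader payoff 14.
- High: BR = Tier3, leader payoff 10.
Firm A's induced payoffs are 4, 14, 10, so Firm A commits to Mid. Subgame-perfect outcome: (Mid, Tier5) with payoffs (14, 15).
For the simultaneous game, intersect best replies.
Firm A's best replies: Tier1→Low; Tier2→High; Tier3→High; Tier4→High; Tier5→Low.
Firm B's best replies: Low→Tier4; Mid→Tier5; High→Tier3.
Only (High, Tier3) has each player best-responding; Nash payoffs (10, 13).
Firm B earns 15 sequentially versus 13 at the Nash outcome: better off.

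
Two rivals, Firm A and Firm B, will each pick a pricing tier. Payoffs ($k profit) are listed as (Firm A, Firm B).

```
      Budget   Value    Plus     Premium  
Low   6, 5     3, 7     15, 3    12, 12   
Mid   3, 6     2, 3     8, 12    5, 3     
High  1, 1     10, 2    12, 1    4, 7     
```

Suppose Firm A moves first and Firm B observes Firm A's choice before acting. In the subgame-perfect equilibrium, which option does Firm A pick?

Backward induction with Firm A moving first.
- Low: BR = Premium, leader payoff 12.
- Mid: BR = Plus, leader payoff 8.
- High: BR = Premium, leader payoff 4.
Among 12, 8, 4, the best is 12 at Low. Subgame-perfect outcome: (Low, Premium) with payoffs (12, 12).

Low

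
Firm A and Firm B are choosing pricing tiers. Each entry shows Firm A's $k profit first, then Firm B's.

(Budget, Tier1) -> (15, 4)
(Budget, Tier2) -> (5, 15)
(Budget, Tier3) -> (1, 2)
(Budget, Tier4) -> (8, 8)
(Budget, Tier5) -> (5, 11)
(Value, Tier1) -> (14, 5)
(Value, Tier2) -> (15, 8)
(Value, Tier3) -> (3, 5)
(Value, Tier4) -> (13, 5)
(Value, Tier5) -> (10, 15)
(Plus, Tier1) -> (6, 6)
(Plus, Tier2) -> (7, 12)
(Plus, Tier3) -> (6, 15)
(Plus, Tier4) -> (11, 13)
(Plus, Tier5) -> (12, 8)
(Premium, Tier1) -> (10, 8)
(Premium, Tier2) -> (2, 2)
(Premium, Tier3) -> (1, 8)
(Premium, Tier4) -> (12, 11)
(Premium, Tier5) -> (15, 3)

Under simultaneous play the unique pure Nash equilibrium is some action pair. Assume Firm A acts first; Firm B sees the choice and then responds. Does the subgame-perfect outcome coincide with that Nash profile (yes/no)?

Backward induction with Firm A moving first.
- Budget: Firm B compares 4, 15, 2, 8, 11 and picks Tier2; Firm A would get 5.
- Value: Firm B compares 5, 8, 5, 5, 15 and picks Tier5; Firm A would get 10.
- Plus: Firm B compares 6, 12, 15, 13, 8 and picks Tier3; Firm A would get 6.
- Premium: Firm B compares 8, 2, 8, 11, 3 and picks Tier4; Firm A would get 12.
Among 5, 10, 6, 12, the best is 12 at Premium. Subgame-perfect outcome: (Premium, Tier4) with payoffs (12, 11).
Under simultaneous play:
Firm A's best replies: Tier1→Budget; Tier2→Value; Tier3→Plus; Tier4→Value; Tier5→Premium.
Firm B's best replies: Budget→Tier2; Value→Tier5; Plus→Tier3; Premium→Tier4.
Only (Plus, Tier3) has each player best-responding; Nash payoffs (6, 15).
Sequential outcome (Premium, Tier4) differs from the Nash profile (Plus, Tier3).

no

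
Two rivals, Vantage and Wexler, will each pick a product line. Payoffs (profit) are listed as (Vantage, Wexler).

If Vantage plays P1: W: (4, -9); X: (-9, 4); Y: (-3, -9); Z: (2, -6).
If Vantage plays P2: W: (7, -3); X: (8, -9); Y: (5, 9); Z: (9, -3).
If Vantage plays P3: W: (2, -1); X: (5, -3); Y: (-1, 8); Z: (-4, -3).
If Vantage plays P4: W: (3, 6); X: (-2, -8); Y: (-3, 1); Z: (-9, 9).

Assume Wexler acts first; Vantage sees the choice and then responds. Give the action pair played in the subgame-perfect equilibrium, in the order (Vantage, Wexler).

(P2, Y)

Backward induction with Wexler moving first.
- W → Vantage plays P2 (best of 4, 7, 2, 3); Wexler gets -3.
- X → Vantage plays P2 (best of -9, 8, 5, -2); Wexler gets -9.
- Y → Vantage plays P2 (best of -3, 5, -1, -3); Wexler gets 9.
- Z → Vantage plays P2 (best of 2, 9, -4, -9); Wexler gets -3.
Wexler's induced payoffs are -3, -9, 9, -3, so Wexler commits to Y. Subgame-perfect outcome: (P2, Y) with payoffs (5, 9).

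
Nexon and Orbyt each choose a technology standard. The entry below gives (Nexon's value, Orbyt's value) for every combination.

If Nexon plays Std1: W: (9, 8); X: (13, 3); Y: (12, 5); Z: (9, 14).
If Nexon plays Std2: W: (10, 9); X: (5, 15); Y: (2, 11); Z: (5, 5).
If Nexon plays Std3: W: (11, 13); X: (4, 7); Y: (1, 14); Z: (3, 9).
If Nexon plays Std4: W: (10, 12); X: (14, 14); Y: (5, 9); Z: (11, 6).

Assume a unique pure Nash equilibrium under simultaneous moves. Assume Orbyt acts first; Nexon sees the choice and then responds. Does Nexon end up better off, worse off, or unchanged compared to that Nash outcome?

unchanged

Solve by backward induction (Orbyt leads).
- W → Nexon plays Std3 (best of 9, 10, 11, 10); Orbyt gets 13.
- X → Nexon plays Std4 (best of 13, 5, 4, 14); Orbyt gets 14.
- Y → Nexon plays Std1 (best of 12, 2, 1, 5); Orbyt gets 5.
- Z → Nexon plays Std4 (best of 9, 5, 3, 11); Orbyt gets 6.
Among 13, 14, 5, 6, the best is 14 at X. Subgame-perfect outcome: (Std4, X) with payoffs (14, 14).
For the simultaneous game, intersect best replies.
Nexon's best replies: W→Std3; X→Std4; Y→Std1; Z→Std4.
Orbyt's best replies: Std1→Z; Std2→X; Std3→Y; Std4→X.
The unique mutual best reply is (Std4, X), giving (14, 14).
Nexon earns 14 sequentially versus 14 at the Nash outcome: unchanged.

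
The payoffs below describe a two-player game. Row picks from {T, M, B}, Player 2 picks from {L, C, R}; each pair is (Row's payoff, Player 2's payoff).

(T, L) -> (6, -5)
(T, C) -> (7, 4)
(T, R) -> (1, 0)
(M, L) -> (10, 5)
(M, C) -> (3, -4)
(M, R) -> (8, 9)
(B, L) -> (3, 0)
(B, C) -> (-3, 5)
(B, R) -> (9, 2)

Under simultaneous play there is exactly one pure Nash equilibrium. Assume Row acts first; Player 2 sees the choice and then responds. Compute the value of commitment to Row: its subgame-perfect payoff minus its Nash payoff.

Solve by backward induction (Row leads).
- T: BR = C, leader payoff 7.
- M: BR = R, leader payoff 8.
- B: BR = C, leader payoff -3.
Maximizing over 7, 8, -3, Row chooses M. Subgame-perfect outcome: (M, R) with payoffs (8, 9).
For the simultaneous game, intersect best replies.
Row's best replies: L→M; C→T; R→B.
Player 2's best replies: T→C; M→R; B→C.
The unique mutual best reply is (T, C), giving (7, 4).
Row's commitment gain: 8 − 7 = 1.

1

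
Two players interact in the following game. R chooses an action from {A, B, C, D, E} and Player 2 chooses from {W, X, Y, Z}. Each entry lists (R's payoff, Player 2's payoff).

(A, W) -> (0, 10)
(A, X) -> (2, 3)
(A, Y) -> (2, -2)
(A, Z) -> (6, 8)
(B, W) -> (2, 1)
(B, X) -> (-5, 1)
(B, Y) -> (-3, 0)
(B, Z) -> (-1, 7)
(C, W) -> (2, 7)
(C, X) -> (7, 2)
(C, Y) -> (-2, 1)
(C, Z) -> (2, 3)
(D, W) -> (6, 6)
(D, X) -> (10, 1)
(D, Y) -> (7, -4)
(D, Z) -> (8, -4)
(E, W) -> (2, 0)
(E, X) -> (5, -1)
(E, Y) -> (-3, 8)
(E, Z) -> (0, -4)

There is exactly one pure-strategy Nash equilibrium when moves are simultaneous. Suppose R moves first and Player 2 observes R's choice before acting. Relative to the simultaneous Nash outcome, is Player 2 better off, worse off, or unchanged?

Solve by backward induction (R leads).
- A: BR = W, leader payoff 0.
- B: BR = Z, leader payoff -1.
- C: BR = W, leader payoff 2.
- D: BR = W, leader payoff 6.
- E: BR = Y, leader payoff -3.
Maximizing over 0, -1, 2, 6, -3, R chooses D. Subgame-perfect outcome: (D, W) with payoffs (6, 6).
For the simultaneous game, intersect best replies.
R's best replies: W→D; X→D; Y→D; Z→D.
Player 2's best replies: A→W; B→Z; C→W; D→W; E→Y.
The unique mutual best reply is (D, W), giving (6, 6).
Player 2 earns 6 sequentially versus 6 at the Nash outcome: unchanged.

unchanged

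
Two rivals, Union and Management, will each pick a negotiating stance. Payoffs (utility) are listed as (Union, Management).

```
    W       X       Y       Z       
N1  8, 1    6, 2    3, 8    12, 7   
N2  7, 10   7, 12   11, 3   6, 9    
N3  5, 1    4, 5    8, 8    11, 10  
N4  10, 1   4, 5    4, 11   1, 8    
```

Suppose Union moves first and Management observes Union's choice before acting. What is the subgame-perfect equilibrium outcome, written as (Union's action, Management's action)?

Solve by backward induction (Union leads).
- N1: BR = Y, leader payoff 3.
- N2: BR = X, leader payoff 7.
- N3: BR = Z, leader payoff 11.
- N4: BR = Y, leader payoff 4.
Union's induced payoffs are 3, 7, 11, 4, so Union commits to N3. Subgame-perfect outcome: (N3, Z) with payoffs (11, 10).

(N3, Z)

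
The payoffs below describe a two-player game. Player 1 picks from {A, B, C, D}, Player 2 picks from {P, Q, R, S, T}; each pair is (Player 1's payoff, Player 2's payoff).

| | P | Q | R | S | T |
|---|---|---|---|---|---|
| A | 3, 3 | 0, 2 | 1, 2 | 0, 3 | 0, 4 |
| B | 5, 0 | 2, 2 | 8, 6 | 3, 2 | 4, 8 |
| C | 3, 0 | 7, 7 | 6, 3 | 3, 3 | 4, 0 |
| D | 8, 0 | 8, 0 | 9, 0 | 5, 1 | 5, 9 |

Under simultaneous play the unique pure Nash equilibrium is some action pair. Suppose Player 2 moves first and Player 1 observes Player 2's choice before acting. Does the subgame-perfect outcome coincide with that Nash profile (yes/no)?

Solve by backward induction (Player 2 leads).
- P: Player 1 compares 3, 5, 3, 8 and picks D; Player 2 would get 0.
- Q: Player 1 compares 0, 2, 7, 8 and picks D; Player 2 would get 0.
- R: Player 1 compares 1, 8, 6, 9 and picks D; Player 2 would get 0.
- S: Player 1 compares 0, 3, 3, 5 and picks D; Player 2 would get 1.
- T: Player 1 compares 0, 4, 4, 5 and picks D; Player 2 would get 9.
Player 2's induced payoffs are 0, 0, 0, 1, 9, so Player 2 commits to T. Subgame-perfect outcome: (D, T) with payoffs (5, 9).
Now find the simultaneous Nash equilibrium.
Player 1's best replies: P→D; Q→D; R→D; S→D; T→D.
Player 2's best replies: A→T; B→T; C→Q; D→T.
The unique mutual best reply is (D, T), giving (5, 9).
Sequential outcome (D, T) coincides with the Nash profile (D, T).

yes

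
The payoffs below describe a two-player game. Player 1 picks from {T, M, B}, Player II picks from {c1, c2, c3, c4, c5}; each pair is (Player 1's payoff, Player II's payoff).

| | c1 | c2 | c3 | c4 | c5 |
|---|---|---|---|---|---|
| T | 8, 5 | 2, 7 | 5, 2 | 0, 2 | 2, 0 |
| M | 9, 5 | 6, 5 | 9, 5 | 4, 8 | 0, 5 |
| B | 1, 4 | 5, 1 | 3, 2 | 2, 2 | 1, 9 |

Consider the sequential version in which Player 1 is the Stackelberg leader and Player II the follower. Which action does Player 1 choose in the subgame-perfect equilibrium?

M

Work backward from Player II's decision.
- T: BR = c2, leader payoff 2.
- M: BR = c4, leader payoff 4.
- B: BR = c5, leader payoff 1.
Player 1's induced payoffs are 2, 4, 1, so Player 1 commits to M. Subgame-perfect outcome: (M, c4) with payoffs (4, 8).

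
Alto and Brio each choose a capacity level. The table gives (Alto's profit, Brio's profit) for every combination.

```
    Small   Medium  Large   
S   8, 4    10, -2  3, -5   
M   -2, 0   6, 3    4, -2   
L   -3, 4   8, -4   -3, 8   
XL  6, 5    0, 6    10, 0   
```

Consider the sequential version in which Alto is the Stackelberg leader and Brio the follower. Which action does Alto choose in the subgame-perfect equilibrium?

Work backward from Brio's decision.
- S → Brio plays Small (best of 4, -2, -5); Alto gets 8.
- M → Brio plays Medium (best of 0, 3, -2); Alto gets 6.
- L → Brio plays Large (best of 4, -4, 8); Alto gets -3.
- XL → Brio plays Medium (best of 5, 6, 0); Alto gets 0.
Among 8, 6, -3, 0, the best is 8 at S. Subgame-perfect outcome: (S, Small) with payoffs (8, 4).

S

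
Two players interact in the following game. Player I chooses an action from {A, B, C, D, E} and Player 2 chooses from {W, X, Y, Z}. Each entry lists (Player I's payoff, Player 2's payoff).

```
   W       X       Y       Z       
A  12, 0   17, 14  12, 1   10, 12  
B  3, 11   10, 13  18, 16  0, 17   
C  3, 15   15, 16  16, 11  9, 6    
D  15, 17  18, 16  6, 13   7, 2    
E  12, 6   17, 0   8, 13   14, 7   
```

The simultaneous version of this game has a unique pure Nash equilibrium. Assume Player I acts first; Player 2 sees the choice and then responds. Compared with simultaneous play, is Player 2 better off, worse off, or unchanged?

Backward induction with Player I moving first.
- A → Player 2 plays X (best of 0, 14, 1, 12); Player I gets 17.
- B → Player 2 plays Z (best of 11, 13, 16, 17); Player I gets 0.
- C → Player 2 plays X (best of 15, 16, 11, 6); Player I gets 15.
- D → Player 2 plays W (best of 17, 16, 13, 2); Player I gets 15.
- E → Player 2 plays Y (best of 6, 0, 13, 7); Player I gets 8.
Among 17, 0, 15, 15, 8, the best is 17 at A. Subgame-perfect outcome: (A, X) with payoffs (17, 14).
Now find the simultaneous Nash equilibrium.
Player I's best replies: W→D; X→D; Y→B; Z→E.
Player 2's best replies: A→X; B→Z; C→X; D→W; E→Y.
The unique mutual best reply is (D, W), giving (15, 17).
Player 2 earns 14 sequentially versus 17 at the Nash outcome: worse off.

worse off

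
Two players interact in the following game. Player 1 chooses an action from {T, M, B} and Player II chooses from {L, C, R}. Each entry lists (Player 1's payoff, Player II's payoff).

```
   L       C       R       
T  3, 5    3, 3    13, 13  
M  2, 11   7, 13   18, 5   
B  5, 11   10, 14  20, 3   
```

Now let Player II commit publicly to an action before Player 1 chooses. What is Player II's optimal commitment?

C

Work backward from Player 1's decision.
- L: Player 1 compares 3, 2, 5 and picks B; Player II would get 11.
- C: Player 1 compares 3, 7, 10 and picks B; Player II would get 14.
- R: Player 1 compares 13, 18, 20 and picks B; Player II would get 3.
Player II's induced payoffs are 11, 14, 3, so Player II commits to C. Subgame-perfect outcome: (B, C) with payoffs (10, 14).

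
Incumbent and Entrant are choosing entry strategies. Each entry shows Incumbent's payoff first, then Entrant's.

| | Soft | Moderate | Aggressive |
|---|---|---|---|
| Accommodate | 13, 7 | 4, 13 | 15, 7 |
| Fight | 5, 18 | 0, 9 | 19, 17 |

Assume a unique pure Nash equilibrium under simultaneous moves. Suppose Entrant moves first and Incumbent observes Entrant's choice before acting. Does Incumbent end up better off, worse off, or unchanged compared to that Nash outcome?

better off

Backward induction with Entrant moving first.
- Soft: Incumbent compares 13, 5 and picks Accommodate; Entrant would get 7.
- Moderate: Incumbent compares 4, 0 and picks Accommodate; Entrant would get 13.
- Aggressive: Incumbent compares 15, 19 and picks Fight; Entrant would get 17.
Entrant's induced payoffs are 7, 13, 17, so Entrant commits to Aggressive. Subgame-perfect outcome: (Fight, Aggressive) with payoffs (19, 17).
For the simultaneous game, intersect best replies.
Incumbent's best replies: Soft→Accommodate; Moderate→Accommodate; Aggressive→Fight.
Entrant's best replies: Accommodate→Moderate; Fight→Soft.
The unique mutual best reply is (Accommodate, Moderate), giving (4, 13).
Incumbent earns 19 sequentially versus 4 at the Nash outcome: better off.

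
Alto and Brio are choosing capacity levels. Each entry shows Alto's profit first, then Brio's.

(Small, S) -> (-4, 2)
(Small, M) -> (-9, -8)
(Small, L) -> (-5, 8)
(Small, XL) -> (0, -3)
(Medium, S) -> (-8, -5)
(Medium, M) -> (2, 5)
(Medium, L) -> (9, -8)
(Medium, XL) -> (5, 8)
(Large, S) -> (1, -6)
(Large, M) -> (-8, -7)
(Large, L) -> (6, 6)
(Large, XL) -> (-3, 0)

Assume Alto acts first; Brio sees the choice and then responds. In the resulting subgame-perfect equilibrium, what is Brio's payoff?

6

Brio best-responds to each possible Alto move:
- Small → Brio plays L (best of 2, -8, 8, -3); Alto gets -5.
- Medium → Brio plays XL (best of -5, 5, -8, 8); Alto gets 5.
- Large → Brio plays L (best of -6, -7, 6, 0); Alto gets 6.
Alto's induced payoffs are -5, 5, 6, so Alto commits to Large. Subgame-perfect outcome: (Large, L) with payoffs (6, 6).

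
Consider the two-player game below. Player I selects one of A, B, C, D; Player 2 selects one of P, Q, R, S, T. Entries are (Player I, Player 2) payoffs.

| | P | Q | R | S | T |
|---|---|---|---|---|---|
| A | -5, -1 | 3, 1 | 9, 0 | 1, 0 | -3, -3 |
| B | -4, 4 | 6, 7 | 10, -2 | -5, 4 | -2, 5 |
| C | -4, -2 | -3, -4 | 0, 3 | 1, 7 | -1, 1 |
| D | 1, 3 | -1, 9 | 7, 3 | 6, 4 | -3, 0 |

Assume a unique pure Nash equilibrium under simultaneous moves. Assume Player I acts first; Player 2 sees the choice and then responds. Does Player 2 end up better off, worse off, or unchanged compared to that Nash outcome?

unchanged

Player 2 best-responds to each possible Player I move:
- A: BR = Q, leader payoff 3.
- B: BR = Q, leader payoff 6.
- C: BR = S, leader payoff 1.
- D: BR = Q, leader payoff -1.
Maximizing over 3, 6, 1, -1, Player I chooses B. Subgame-perfect outcome: (B, Q) with payoffs (6, 7).
For the simultaneous game, intersect best replies.
Player I's best replies: P→D; Q→B; R→B; S→D; T→C.
Player 2's best replies: A→Q; B→Q; C→S; D→Q.
The unique mutual best reply is (B, Q), giving (6, 7).
Player 2 earns 7 sequentially versus 7 at the Nash outcome: unchanged.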